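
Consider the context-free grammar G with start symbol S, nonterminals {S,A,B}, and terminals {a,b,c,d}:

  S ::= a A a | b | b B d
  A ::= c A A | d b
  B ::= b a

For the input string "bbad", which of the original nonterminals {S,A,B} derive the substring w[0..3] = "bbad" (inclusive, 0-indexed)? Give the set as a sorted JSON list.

CNF form of G:
  S -> T2 X6 | T3 X5 | b
  A -> T0 X4 | T1 T2
  B -> T2 T3
  T0 -> c
  T1 -> d
  T2 -> b
  T3 -> a
  X4 -> A A
  X5 -> A T3
  X6 -> B T1

CYK table (by increasing span), restricted to cells inside w[0..3]:
  [0..0]={S,T2}  "b"  orig:{S}
  [1..1]={S,T2}  "b"  orig:{S}
  [2..2]={T3}  "a"  orig:{}
  [3..3]={T1}  "d"  orig:{}
  [0..1]=∅  "bb"
  [1..2]={B}  "ba"
  [2..3]=∅  "ad"
  [0..2]=∅  "bba"
  [1..3]={X6}  "bad"  orig:{}
  [0..3]={S}  "bbad"

Original NTs in T[0,3] deriving "bbad": ["S"]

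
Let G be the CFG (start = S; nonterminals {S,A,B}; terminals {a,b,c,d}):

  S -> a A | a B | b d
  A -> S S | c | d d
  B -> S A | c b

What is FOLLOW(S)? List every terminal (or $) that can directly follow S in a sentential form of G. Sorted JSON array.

FIRST iteration:
pass 1:
  A via A→c: +{c}
  A via A→d d: +{d}
  B via B→c b: +{c}
  S via S→a A: +{a}
  S via S→b d: +{b}
  S: {a,b}  A: {c,d}  B: {c}
pass 2:
  A via A→S S: +{a,b}
  B via B→S A: +{a,b}
  S: {a,b}  A: {a,b,c,d}  B: {a,b,c}
pass 3: — fixpoint
  S: {a,b}  A: {a,b,c,d}  B: {a,b,c}

FOLLOW iteration:
FOLLOW(S) := {$}
[1]
  A→S S: FOLLOW(S) ⊇ FIRST(S) = {a,b}; new: +{a,b}
  B→S A: FOLLOW(S) ⊇ FIRST(A) = {a,b,c,d}; new: +{c,d}
  S→a A: FOLLOW(A) ⊇ FOLLOW(S) ⊇ {$,a,b,c,d}; new: +{$,a,b,c,d}
  S→a B: FOLLOW(B) ⊇ FOLLOW(S) ⊇ {$,a,b,c,d}; new: +{$,a,b,c,d}
  FOLLOW[S]={$,a,b,c,d}  FOLLOW[A]={$,a,b,c,d}  FOLLOW[B]={$,a,b,c,d}
[2] done
  FOLLOW[S]={$,a,b,c,d}  FOLLOW[A]={$,a,b,c,d}  FOLLOW[B]={$,a,b,c,d}

FOLLOW(S) = ["$", "a", "b", "c", "d"]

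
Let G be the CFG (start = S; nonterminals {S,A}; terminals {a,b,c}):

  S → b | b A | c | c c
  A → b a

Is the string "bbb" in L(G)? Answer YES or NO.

CNF form of G:
  S -> T0 A | T2 T2 | b | c
  A -> T0 T1
  T0 -> b
  T1 -> a
  T2 -> c

Fill CYK table bottom-up:
  cell(0,0) b: {S,T0}  orig:{S}
  cell(1,1) b: {S,T0}  orig:{S}
  cell(2,2) b: {S,T0}  orig:{S}
  cell(0,1) bb: ∅
  cell(1,2) bb: ∅
  cell(0,2) bbb: ∅

S ∉ T[0,2] ⇒ NO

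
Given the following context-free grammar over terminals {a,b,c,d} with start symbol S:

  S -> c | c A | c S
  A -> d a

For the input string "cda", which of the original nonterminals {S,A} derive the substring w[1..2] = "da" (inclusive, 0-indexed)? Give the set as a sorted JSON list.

CNF form of G:
  S -> T2 A | T2 S | c
  A -> T0 T1
  T0 -> d
  T1 -> a
  T2 -> c

Fill CYK table bottom-up — only the sub-triangle for w[1..2]:
  T[1,1] 'd' = {T0}  orig:{}
  T[2,2] 'a' = {T1}  orig:{}
  T[1,2] 'da' = {A}

Original NTs in T[1,2] deriving "da": ["A"]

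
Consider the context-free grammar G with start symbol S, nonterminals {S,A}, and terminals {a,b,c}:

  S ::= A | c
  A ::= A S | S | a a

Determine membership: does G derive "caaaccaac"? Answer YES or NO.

Convert to CNF:
  S -> A S | T0 T0 | c
  A -> A S | T0 T0 | c
  T0 -> a

CYK table (by increasing span):
  [0..0]={A,S}  "c"
  [1..1]={T0}  "a"  orig:{}
  [2..2]={T0}  "a"  orig:{}
  [3..3]={T0}  "a"  orig:{}
  [4..4]={A,S}  "c"
  [5..5]={A,S}  "c"
  [6..6]={T0}  "a"  orig:{}
  [7..7]={T0}  "a"  orig:{}
  [8..8]={A,S}  "c"
  [0..1]=∅  "ca"
  [1..2]={A,S}  "aa"
  [2..3]={A,S}  "aa"
  [3..4]=∅  "ac"
  [4..5]={A,S}  "cc"
  [5..6]=∅  "ca"
  [6..7]={A,S}  "aa"
  [7..8]=∅  "ac"
  [0..2]={A,S}  "caa"
  [1..3]=∅  "aaa"
  [2..4]={A,S}  "aac"
  [3..5]=∅  "acc"
  [4..6]=∅  "cca"
  [5..7]={A,S}  "caa"
  [6..8]={A,S}  "aac"
  [0..3]=∅  "caaa"
  [1..4]=∅  "aaac"
  [2..5]={A,S}  "aacc"
  [3..6]=∅  "acca"
  [4..7]={A,S}  "ccaa"
  [5..8]={A,S}  "caac"
  [0..4]=∅  "caaac"
  [1..5]=∅  "aaacc"
  [2..6]=∅  "aacca"
  [3..7]=∅  "accaa"
  [4..8]={A,S}  "ccaac"
  [0..5]=∅  "caaacc"
  [1..6]=∅  "aaacca"
  [2..7]={A,S}  "aaccaa"
  [3..8]=∅  "accaac"
  [0..6]=∅  "caaacca"
  [1..7]=∅  "aaaccaa"
  [2..8]={A,S}  "aaccaac"
  [0..7]=∅  "caaaccaa"
  [1..8]=∅  "aaaccaac"
  [0..8]=∅  "caaaccaac"

S ∉ T[0,8] ⇒ NO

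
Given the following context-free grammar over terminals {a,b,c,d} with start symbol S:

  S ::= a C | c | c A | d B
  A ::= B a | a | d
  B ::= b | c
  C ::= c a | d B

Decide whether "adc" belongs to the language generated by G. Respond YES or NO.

CNF form of G:
  S -> T0 C | T1 A | T2 B | c
  A -> B T0 | a | d
  B -> b | c
  C -> T1 T0 | T2 B
  T0 -> a
  T1 -> c
  T2 -> d

CYK table (by increasing span):
  T[0,0] 'a' = {A,T0}  orig:{A}
  T[1,1] 'd' = {A,T2}  orig:{A}
  T[2,2] 'c' = {B,S,T1}  orig:{B,S}
  T[0,1] 'ad' = ∅
  T[1,2] 'dc' = {C,S}
  T[0,2] 'adc' = {S}

S ∈ T[0,2] ⇒ YES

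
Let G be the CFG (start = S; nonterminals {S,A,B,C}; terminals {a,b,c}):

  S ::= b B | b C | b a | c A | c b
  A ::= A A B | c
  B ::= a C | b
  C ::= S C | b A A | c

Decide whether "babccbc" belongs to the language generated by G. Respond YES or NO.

CNF form of G:
  S -> T1 B | T1 C | T1 T0 | T2 A | T2 T1
  A -> A X3 | c
  B -> T0 C | b
  C -> S C | T1 X4 | c
  T0 -> a
  T1 -> b
  T2 -> c
  X3 -> A B
  X4 -> A A

CYK table (by increasing span):
  T[0,0] 'b' = {B,T1}  orig:{B}
  T[1,1] 'a' = {T0}  orig:{}
  T[2,2] 'b' = {B,T1}  orig:{B}
  T[3,3] 'c' = {A,C,T2}  orig:{A,C}
  T[4,4] 'c' = {A,C,T2}  orig:{A,C}
  T[5,5] 'b' = {B,T1}  orig:{B}
  T[6,6] 'c' = {A,C,T2}  orig:{A,C}
  T[0,1] 'ba' = {S}
  T[1,2] 'ab' = ∅
  T[2,3] 'bc' = {S}
  T[3,4] 'cc' = {S,X4}  orig:{S}
  T[4,5] 'cb' = {S,X3}  orig:{S}
  T[5,6] 'bc' = {S}
  T[0,2] 'bab' = ∅
  T[1,3] 'abc' = ∅
  T[2,4] 'bcc' = {C}
  T[3,5] 'ccb' = {A}
  T[4,6] 'cbc' = {C}
  T[0,3] 'babc' = ∅
  T[1,4] 'abcc' = {B}
  T[2,5] 'bccb' = ∅
  T[3,6] 'ccbc' = {X4}  orig:{}
  T[0,4] 'babcc' = {C,S}
  T[1,5] 'abccb' = ∅
  T[2,6] 'bccbc' = {C}
  T[0,5] 'babccb' = ∅
  T[1,6] 'abccbc' = {B}
  T[0,6] 'babccbc' = {C,S}

S ∈ T[0,6] ⇒ YES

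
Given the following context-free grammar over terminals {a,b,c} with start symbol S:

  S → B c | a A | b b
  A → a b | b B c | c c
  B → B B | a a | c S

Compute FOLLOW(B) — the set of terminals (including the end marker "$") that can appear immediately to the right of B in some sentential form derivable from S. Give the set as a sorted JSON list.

Compute FIRST by fixpoint:
pass 1:
  A via A→a b: +{a}
  A via A→b B c: +{b}
  A via A→c c: +{c}
  B via B→a a: +{a}
  B via B→c S: +{c}
  S via S→B c: +{a,c}
  S via S→b b: +{b}
  FIRST[S]={a,b,c}  FIRST[A]={a,b,c}  FIRST[B]={a,c}
pass 2: (no change)
  FIRST[S]={a,b,c}  FIRST[A]={a,b,c}  FIRST[B]={a,c}

FOLLOW iteration:
initialize: $ ∈ FOLLOW(S)
[1]
  A→b B c: FOLLOW(B) ⊇ FIRST(c) = {c}; new: +{c}
  B→B B: FOLLOW(B) ⊇ FIRST(B) = {a,c}; new: +{a}
  B→c S: FOLLOW(S) ⊇ FOLLOW(B) ⊇ {a,c}; new: +{a,c}
  S→a A: FOLLOW(A) ⊇ FOLLOW(S) ⊇ {$,a,c}; new: +{$,a,c}
  FOLLOW[S]={$,a,c}  FOLLOW[A]={$,a,c}  FOLLOW[B]={a,c}
[2] (no change)
  FOLLOW[S]={$,a,c}  FOLLOW[A]={$,a,c}  FOLLOW[B]={a,c}

FOLLOW(B) = ["a", "c"]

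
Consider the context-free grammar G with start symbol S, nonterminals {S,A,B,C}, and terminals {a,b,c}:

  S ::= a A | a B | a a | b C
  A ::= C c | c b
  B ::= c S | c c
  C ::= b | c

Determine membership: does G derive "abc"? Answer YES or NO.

Convert to CNF:
  S -> T1 C | T2 A | T2 B | T2 T2
  A -> C T0 | T0 T1
  B -> T0 S | T0 T0
  C -> b | c
  T0 -> c
  T1 -> b
  T2 -> a

CYK table (by increasing span):
  T[0,0] 'a' = {T2}  orig:{}
  T[1,1] 'b' = {C,T1}  orig:{C}
  T[2,2] 'c' = {C,T0}  orig:{C}
  T[0,1] 'ab' = ∅
  T[1,2] 'bc' = {A,S}
  T[0,2] 'abc' = {S}

S ∈ T[0,2] ⇒ YES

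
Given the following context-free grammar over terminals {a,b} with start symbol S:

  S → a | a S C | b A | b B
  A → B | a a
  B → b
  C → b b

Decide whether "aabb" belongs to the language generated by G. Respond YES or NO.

Convert to CNF:
  S -> T0 X2 | T1 A | T1 B | a
  A -> T0 T0 | b
  B -> b
  C -> T1 T1
  T0 -> a
  T1 -> b
  X2 -> S C

CYK table (by increasing span):
  [0..0]={S,T0}  "a"  orig:{S}
  [1..1]={S,T0}  "a"  orig:{S}
  [2..2]={A,B,T1}  "b"  orig:{A,B}
  [3..3]={A,B,T1}  "b"  orig:{A,B}
  [0..1]={A}  "aa"
  [1..2]=∅  "ab"
  [2..3]={C,S}  "bb"
  [0..2]=∅  "aab"
  [1..3]={X2}  "abb"  orig:{}
  [0..3]={S}  "aabb"

S ∈ T[0,3] ⇒ YES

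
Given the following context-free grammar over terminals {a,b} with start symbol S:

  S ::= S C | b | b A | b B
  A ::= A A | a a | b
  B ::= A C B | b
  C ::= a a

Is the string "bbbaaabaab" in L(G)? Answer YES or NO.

CNF form of G:
  S -> S C | T1 A | T1 B | b
  A -> A A | T0 T0 | b
  B -> A X2 | b
  C -> T0 T0
  T0 -> a
  T1 -> b
  X2 -> C B

CYK fill:
  [0..0]={A,B,S,T1}  "b"  orig:{A,B,S}
  [1..1]={A,B,S,T1}  "b"  orig:{A,B,S}
  [2..2]={A,B,S,T1}  "b"  orig:{A,B,S}
  [3..3]={T0}  "a"  orig:{}
  [4..4]={T0}  "a"  orig:{}
  [5..5]={T0}  "a"  orig:{}
  [6..6]={A,B,S,T1}  "b"  orig:{A,B,S}
  [7..7]={T0}  "a"  orig:{}
  [8..8]={T0}  "a"  orig:{}
  [9..9]={A,B,S,T1}  "b"  orig:{A,B,S}
  [0..1]={A,S}  "bb"
  [1..2]={A,S}  "bb"
  [2..3]=∅  "ba"
  [3..4]={A,C}  "aa"
  [4..5]={A,C}  "aa"
  [5..6]=∅  "ab"
  [6..7]=∅  "ba"
  [7..8]={A,C}  "aa"
  [8..9]=∅  "ab"
  [0..2]={A,S}  "bbb"
  [1..3]=∅  "bba"
  [2..4]={A,S}  "baa"
  [3..5]=∅  "aaa"
  [4..6]={A,X2}  "aab"  orig:{A}
  [5..7]=∅  "aba"
  [6..8]={A,S}  "baa"
  [7..9]={A,X2}  "aab"  orig:{A}
  [0..3]=∅  "bbba"
  [1..4]={A,S}  "bbaa"
  [2..5]=∅  "baaa"
  [3..6]=∅  "aaab"
  [4..7]=∅  "aaba"
  [5..8]=∅  "abaa"
  [6..9]={A,B,S}  "baab"
  [0..4]={A,S}  "bbbaa"
  [1..5]=∅  "bbaaa"
  [2..6]=∅  "baaab"
  [3..7]=∅  "aaaba"
  [4..8]={A}  "aabaa"
  [5..9]=∅  "abaab"
  [0..5]=∅  "bbbaaa"
  [1..6]=∅  "bbaaab"
  [2..7]=∅  "baaaba"
  [3..8]=∅  "aaabaa"
  [4..9]={A,B,X2}  "aabaab"  orig:{A,B}
  [0..6]=∅  "bbbaaab"
  [1..7]=∅  "bbaaaba"
  [2..8]=∅  "baaabaa"
  [3..9]=∅  "aaabaab"
  [0..7]=∅  "bbbaaaba"
  [1..8]=∅  "bbaaabaa"
  [2..9]=∅  "baaabaab"
  [0..8]=∅  "bbbaaabaa"
  [1..9]=∅  "bbaaabaab"
  [0..9]=∅  "bbbaaabaab"

S ∉ T[0,9] ⇒ NO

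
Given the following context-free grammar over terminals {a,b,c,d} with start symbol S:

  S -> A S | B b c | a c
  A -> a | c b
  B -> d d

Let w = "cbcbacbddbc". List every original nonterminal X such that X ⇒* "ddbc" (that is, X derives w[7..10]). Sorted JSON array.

CNF form of G:
  S -> A S | B X4 | T3 T0
  A -> T0 T1 | a
  B -> T2 T2
  T0 -> c
  T1 -> b
  T2 -> d
  T3 -> a
  X4 -> T1 T0

Fill CYK table bottom-up, restricted to cells inside w[7..10]:
  T[7,7] 'd' = {T2}  orig:{}
  T[8,8] 'd' = {T2}  orig:{}
  T[9,9] 'b' = {T1}  orig:{}
  T[10,10] 'c' = {T0}  orig:{}
  T[7,8] 'dd' = {B}
  T[8,9] 'db' = ∅
  T[9,10] 'bc' = {X4}  orig:{}
  T[7,9] 'ddb' = ∅
  T[8,10] 'dbc' = ∅
  T[7,10] 'ddbc' = {S}

Original NTs in T[7,10] deriving "ddbc": ["S"]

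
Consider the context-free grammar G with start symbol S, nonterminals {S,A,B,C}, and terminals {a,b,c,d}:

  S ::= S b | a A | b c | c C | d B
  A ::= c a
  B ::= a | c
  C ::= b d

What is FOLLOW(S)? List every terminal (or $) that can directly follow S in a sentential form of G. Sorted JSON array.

FIRST sets, iterate to fixpoint:
pass 1:
  A via A→c a: +{c}
  B via B→a: +{a}
  B via B→c: +{c}
  C via C→b d: +{b}
  S via S→a A: +{a}
  S via S→b c: +{b}
  S via S→c C: +{c}
  S via S→d B: +{d}
  FIRST(S)={a,b,c,d}  FIRST(A)={c}  FIRST(B)={a,c}  FIRST(C)={b}
pass 2: — fixpoint
  FIRST(S)={a,b,c,d}  FIRST(A)={c}  FIRST(B)={a,c}  FIRST(C)={b}

Compute FOLLOW by fixpoint:
initialize: $ ∈ FOLLOW(S)
iter 1:
  S→S b: FOLLOW(S) ⊇ FIRST(b) = {b}; new: +{b}
  S→a A: FOLLOW(A) ⊇ FOLLOW(S) ⊇ {$,b}; new: +{$,b}
  S→c C: FOLLOW(C) ⊇ FOLLOW(S) ⊇ {$,b}; new: +{$,b}
  S→d B: FOLLOW(B) ⊇ FOLLOW(S) ⊇ {$,b}; new: +{$,b}
  FOLLOW[S]={$,b}  FOLLOW[A]={$,b}  FOLLOW[B]={$,b}  FOLLOW[C]={$,b}
iter 2: done
  FOLLOW[S]={$,b}  FOLLOW[A]={$,b}  FOLLOW[B]={$,b}  FOLLOW[C]={$,b}

FOLLOW(S) = ["$", "b"]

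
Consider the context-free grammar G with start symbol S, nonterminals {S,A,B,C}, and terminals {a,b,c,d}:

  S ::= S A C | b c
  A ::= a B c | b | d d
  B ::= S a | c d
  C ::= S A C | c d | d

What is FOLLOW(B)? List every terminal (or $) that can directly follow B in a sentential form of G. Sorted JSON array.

Compute FIRST by fixpoint:
pass 1:
  A via A→a B c: +{a}
  A via A→b: +{b}
  A via A→d d: +{d}
  B via B→c d: +{c}
  C via C→c d: +{c}
  C via C→d: +{d}
  S via S→b c: +{b}
  FIRST[S]={b}  FIRST[A]={a,b,d}  FIRST[B]={c}  FIRST[C]={c,d}
pass 2:
  B via B→S a: +{b}
  C via C→S A C: +{b}
  FIRST[S]={b}  FIRST[A]={a,b,d}  FIRST[B]={b,c}  FIRST[C]={b,c,d}
pass 3: done
  FIRST[S]={b}  FIRST[A]={a,b,d}  FIRST[B]={b,c}  FIRST[C]={b,c,d}

FOLLOW iteration:
initialize: $ ∈ FOLLOW(S)
iter 1:
  A→a B c: FOLLOW(B) ⊇ FIRST(c) = {c}; new: +{c}
  B→S a: FOLLOW(S) ⊇ FIRST(a) = {a}; new: +{a}
  C→S A C: FOLLOW(S) ⊇ FIRST(A) = {a,b,d}; new: +{b,d}
  C→S A C: FOLLOW(A) ⊇ FIRST(C) = {b,c,d}; new: +{b,c,d}
  S→S A C: FOLLOW(C) ⊇ FOLLOW(S) ⊇ {$,a,b,d}; new: +{$,a,b,d}
  FOLLOW[S]={$,a,b,d}  FOLLOW[A]={b,c,d}  FOLLOW[B]={c}  FOLLOW[C]={$,a,b,d}
iter 2: done
  FOLLOW[S]={$,a,b,d}  FOLLOW[A]={b,c,d}  FOLLOW[B]={c}  FOLLOW[C]={$,a,b,d}

FOLLOW(B) = ["c"]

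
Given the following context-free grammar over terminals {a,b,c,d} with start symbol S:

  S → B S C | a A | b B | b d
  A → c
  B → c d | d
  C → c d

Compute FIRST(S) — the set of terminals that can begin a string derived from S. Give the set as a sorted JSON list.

FIRST iteration:
pass 1:
  A via A→c: +{c}
  B via B→c d: +{c}
  B via B→d: +{d}
  C via C→c d: +{c}
  S via S→B S C: +{c,d}
  S via S→a A: +{a}
  S via S→b B: +{b}
  FIRST(S)={a,b,c,d}  FIRST(A)={c}  FIRST(B)={c,d}  FIRST(C)={c}
pass 2: done
  FIRST(S)={a,b,c,d}  FIRST(A)={c}  FIRST(B)={c,d}  FIRST(C)={c}

FIRST(S) = ["a", "b", "c", "d"]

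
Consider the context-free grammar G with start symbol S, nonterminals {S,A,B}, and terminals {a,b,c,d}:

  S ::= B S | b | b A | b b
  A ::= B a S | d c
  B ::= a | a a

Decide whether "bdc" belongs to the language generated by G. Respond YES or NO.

Convert to CNF:
  S -> B S | T3 A | T3 T3 | b
  A -> B X4 | T1 T2
  B -> T0 T0 | a
  T0 -> a
  T1 -> d
  T2 -> c
  T3 -> b
  X4 -> T0 S

CYK table (by increasing span):
  cell(0,0) b: {S,T3}  orig:{S}
  cell(1,1) d: {T1}  orig:{}
  cell(2,2) c: {T2}  orig:{}
  cell(0,1) bd: ∅
  cell(1,2) dc: {A}
  cell(0,2) bdc: {S}

S ∈ T[0,2] ⇒ YES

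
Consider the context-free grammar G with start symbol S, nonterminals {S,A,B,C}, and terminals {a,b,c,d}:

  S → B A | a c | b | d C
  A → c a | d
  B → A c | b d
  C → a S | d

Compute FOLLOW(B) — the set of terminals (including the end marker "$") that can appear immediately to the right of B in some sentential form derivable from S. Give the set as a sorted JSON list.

FIRST sets, iterate to fixpoint:
[1]
  A via A→c a: +{c}
  A via A→d: +{d}
  B via B→A c: +{c,d}
  B via B→b d: +{b}
  C via C→a S: +{a}
  C via C→d: +{d}
  S via S→B A: +{b,c,d}
  S via S→a c: +{a}
  S: {a,b,c,d}  A: {c,d}  B: {b,c,d}  C: {a,d}
[2] done
  S: {a,b,c,d}  A: {c,d}  B: {b,c,d}  C: {a,d}

FOLLOW iteration:
seed FOLLOW(S) with $
[1]
  B→A c: FOLLOW(A) ⊇ FIRST(c) = {c}; new: +{c}
  S→B A: FOLLOW(B) ⊇ FIRST(A) = {c,d}; new: +{c,d}
  S→B A: FOLLOW(A) ⊇ FOLLOW(S) ⊇ {$}; new: +{$}
  S→d C: FOLLOW(C) ⊇ FOLLOW(S) ⊇ {$}; new: +{$}
  FOLLOW[S]={$}  FOLLOW[A]={$,c}  FOLLOW[B]={c,d}  FOLLOW[C]={$}
[2] — fixpoint
  FOLLOW[S]={$}  FOLLOW[A]={$,c}  FOLLOW[B]={c,d}  FOLLOW[C]={$}

FOLLOW(B) = ["c", "d"]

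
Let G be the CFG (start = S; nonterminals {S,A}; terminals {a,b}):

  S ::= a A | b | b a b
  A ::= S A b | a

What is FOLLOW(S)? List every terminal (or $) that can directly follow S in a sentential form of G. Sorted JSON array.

Compute FIRST by fixpoint:
pass 1:
  A via A→a: +{a}
  S via S→a A: +{a}
  S via S→b: +{b}
  FIRST(S)={a,b}  FIRST(A)={a}
pass 2:
  A via A→S A b: +{b}
  FIRST(S)={a,b}  FIRST(A)={a,b}
pass 3: (no change)
  FIRST(S)={a,b}  FIRST(A)={a,b}

Compute FOLLOW by fixpoint:
seed FOLLOW(S) with $
round 1:
  A→S A b: FOLLOW(S) ⊇ FIRST(A) = {a,b}; new: +{a,b}
  A→S A b: FOLLOW(A) ⊇ FIRST(b) = {b}; new: +{b}
  S→a A: FOLLOW(A) ⊇ FOLLOW(S) ⊇ {$,a,b}; new: +{$,a}
  FOLLOW[S]={$,a,b}  FOLLOW[A]={$,a,b}
round 2: (no change)
  FOLLOW[S]={$,a,b}  FOLLOW[A]={$,a,b}

FOLLOW(S) = ["$", "a", "b"]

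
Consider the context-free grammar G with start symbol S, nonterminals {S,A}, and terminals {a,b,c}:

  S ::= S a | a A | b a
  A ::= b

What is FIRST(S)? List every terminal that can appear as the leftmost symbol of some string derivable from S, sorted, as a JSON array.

FIRST iteration:
round 1:
  A via A→b: +{b}
  S via S→a A: +{a}
  S via S→b a: +{b}
  FIRST(S)={a,b}  FIRST(A)={b}
round 2: (stable)
  FIRST(S)={a,b}  FIRST(A)={b}

FIRST(S) = ["a", "b"]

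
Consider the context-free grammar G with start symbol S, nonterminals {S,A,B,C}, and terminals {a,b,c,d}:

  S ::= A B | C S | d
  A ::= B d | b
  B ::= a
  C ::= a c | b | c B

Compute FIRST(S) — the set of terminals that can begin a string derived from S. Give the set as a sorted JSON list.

Compute FIRST by fixpoint:
pass 1:
  A via A→b: +{b}
  B via B→a: +{a}
  C via C→a c: +{a}
  C via C→b: +{b}
  C via C→c B: +{c}
  S via S→A B: +{b}
  S via S→C S: +{a,c}
  S via S→d: +{d}
  FIRST(S)={a,b,c,d}  FIRST(A)={b}  FIRST(B)={a}  FIRST(C)={a,b,c}
pass 2:
  A via A→B d: +{a}
  FIRST(S)={a,b,c,d}  FIRST(A)={a,b}  FIRST(B)={a}  FIRST(C)={a,b,c}
pass 3: (no change)
  FIRST(S)={a,b,c,d}  FIRST(A)={a,b}  FIRST(B)={a}  FIRST(C)={a,b,c}

FIRST(S) = ["a", "b", "c", "d"]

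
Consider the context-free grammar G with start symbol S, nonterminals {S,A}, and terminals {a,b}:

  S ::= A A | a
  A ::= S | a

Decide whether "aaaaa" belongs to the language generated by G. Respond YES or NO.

CNF form of G:
  S -> A A | a
  A -> A A | a

Fill CYK table bottom-up:
  T[0,0] 'a' = {A,S}
  T[1,1] 'a' = {A,S}
  T[2,2] 'a' = {A,S}
  T[3,3] 'a' = {A,S}
  T[4,4] 'a' = {A,S}
  T[0,1] 'aa' = {A,S}
  T[1,2] 'aa' = {A,S}
  T[2,3] 'aa' = {A,S}
  T[3,4] 'aa' = {A,S}
  T[0,2] 'aaa' = {A,S}
  T[1,3] 'aaa' = {A,S}
  T[2,4] 'aaa' = {A,S}
  T[0,3] 'aaaa' = {A,S}
  T[1,4] 'aaaa' = {A,S}
  T[0,4] 'aaaaa' = {A,S}

S ∈ T[0,4] ⇒ YES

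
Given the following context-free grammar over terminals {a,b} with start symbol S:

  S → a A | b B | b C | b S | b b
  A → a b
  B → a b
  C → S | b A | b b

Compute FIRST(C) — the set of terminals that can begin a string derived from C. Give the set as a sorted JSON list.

FIRST iteration:
[1]
  A via A→a b: +{a}
  B via B→a b: +{a}
  C via C→b A: +{b}
  S via S→a A: +{a}
  S via S→b B: +{b}
  FIRST(S)={a,b}  FIRST(A)={a}  FIRST(B)={a}  FIRST(C)={b}
[2]
  C via C→S: +{a}
  FIRST(S)={a,b}  FIRST(A)={a}  FIRST(B)={a}  FIRST(C)={a,b}
[3] — fixpoint
  FIRST(S)={a,b}  FIRST(A)={a}  FIRST(B)={a}  FIRST(C)={a,b}

FIRST(C) = ["a", "b"]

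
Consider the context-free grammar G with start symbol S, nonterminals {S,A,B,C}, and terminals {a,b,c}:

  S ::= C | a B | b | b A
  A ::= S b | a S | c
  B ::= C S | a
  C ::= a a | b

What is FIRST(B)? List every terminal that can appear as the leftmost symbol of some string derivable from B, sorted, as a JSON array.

FIRST sets, iterate to fixpoint:
[1]
  A via A→a S: +{a}
  A via A→c: +{c}
  B via B→a: +{a}
  C via C→a a: +{a}
  C via C→b: +{b}
  S via S→C: +{a,b}
  S: {a,b}  A: {a,c}  B: {a}  C: {a,b}
[2]
  A via A→S b: +{b}
  B via B→C S: +{b}
  S: {a,b}  A: {a,b,c}  B: {a,b}  C: {a,b}
[3] done
  S: {a,b}  A: {a,b,c}  B: {a,b}  C: {a,b}

FIRST(B) = ["a", "b"]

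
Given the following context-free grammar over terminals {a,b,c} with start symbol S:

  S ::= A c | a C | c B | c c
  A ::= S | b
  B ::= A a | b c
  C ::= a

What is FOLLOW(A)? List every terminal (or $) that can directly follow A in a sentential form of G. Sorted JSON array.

FIRST sets, iterate to fixpoint:
[1]
  A via A→b: +{b}
  B via B→A a: +{b}
  C via C→a: +{a}
  S via S→A c: +{b}
  S via S→a C: +{a}
  S via S→c B: +{c}
  S: {a,b,c}  A: {b}  B: {b}  C: {a}
[2]
  A via A→S: +{a,c}
  B via B→A a: +{a,c}
  S: {a,b,c}  A: {a,b,c}  B: {a,b,c}  C: {a}
[3] done
  S: {a,b,c}  A: {a,b,c}  B: {a,b,c}  C: {a}

Compute FOLLOW by fixpoint:
initialize: $ ∈ FOLLOW(S)
pass 1:
  B→A a: FOLLOW(A) ⊇ FIRST(a) = {a}; new: +{a}
  S→A c: FOLLOW(A) ⊇ FIRST(c) = {c}; new: +{c}
  S→a C: FOLLOW(C) ⊇ FOLLOW(S) ⊇ {$}; new: +{$}
  S→c B: FOLLOW(B) ⊇ FOLLOW(S) ⊇ {$}; new: +{$}
  FOLLOW(S)={$}  FOLLOW(A)={a,c}  FOLLOW(B)={$}  FOLLOW(C)={$}
pass 2:
  A→S: FOLLOW(S) ⊇ FOLLOW(A) ⊇ {a,c}; new: +{a,c}
  S→a C: FOLLOW(C) ⊇ FOLLOW(S) ⊇ {$,a,c}; new: +{a,c}
  S→c B: FOLLOW(B) ⊇ FOLLOW(S) ⊇ {$,a,c}; new: +{a,c}
  FOLLOW(S)={$,a,c}  FOLLOW(A)={a,c}  FOLLOW(B)={$,a,c}  FOLLOW(C)={$,a,c}
pass 3: (no change)
  FOLLOW(S)={$,a,c}  FOLLOW(A)={a,c}  FOLLOW(B)={$,a,c}  FOLLOW(C)={$,a,c}

FOLLOW(A) = ["a", "c"]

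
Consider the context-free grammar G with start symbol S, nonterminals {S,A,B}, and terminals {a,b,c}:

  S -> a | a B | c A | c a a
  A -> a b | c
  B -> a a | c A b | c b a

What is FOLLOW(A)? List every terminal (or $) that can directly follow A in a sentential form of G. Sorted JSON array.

Compute FIRST by fixpoint:
iter 1:
  A via A→a b: +{a}
  A via A→c: +{c}
  B via B→a a: +{a}
  B via B→c A b: +{c}
  S via S→a: +{a}
  S via S→c A: +{c}
  FIRST(S)={a,c}  FIRST(A)={a,c}  FIRST(B)={a,c}
iter 2: (no change)
  FIRST(S)={a,c}  FIRST(A)={a,c}  FIRST(B)={a,c}

FOLLOW iteration:
seed FOLLOW(S) with $
round 1:
  B→c A b: FOLLOW(A) ⊇ FIRST(b) = {b}; new: +{b}
  S→a B: FOLLOW(B) ⊇ FOLLOW(S) ⊇ {$}; new: +{$}
  S→c A: FOLLOW(A) ⊇ FOLLOW(S) ⊇ {$}; new: +{$}
  FOLLOW(S)={$}  FOLLOW(A)={$,b}  FOLLOW(B)={$}
round 2: done
  FOLLOW(S)={$}  FOLLOW(A)={$,b}  FOLLOW(B)={$}

FOLLOW(A) = ["$", "b"]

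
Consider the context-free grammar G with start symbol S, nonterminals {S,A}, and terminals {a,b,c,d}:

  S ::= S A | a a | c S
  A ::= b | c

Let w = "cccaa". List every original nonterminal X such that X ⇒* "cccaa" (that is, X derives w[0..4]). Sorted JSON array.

CNF form of G:
  S -> S A | T0 T0 | T1 S
  A -> b | c
  T0 -> a
  T1 -> c

CYK table (by increasing span), restricted to cells inside w[0..4]:
  [0..0]={A,T1}  "c"  orig:{A}
  [1..1]={A,T1}  "c"  orig:{A}
  [2..2]={A,T1}  "c"  orig:{A}
  [3..3]={T0}  "a"  orig:{}
  [4..4]={T0}  "a"  orig:{}
  [0..1]=∅  "cc"
  [1..2]=∅  "cc"
  [2..3]=∅  "ca"
  [3..4]={S}  "aa"
  [0..2]=∅  "ccc"
  [1..3]=∅  "cca"
  [2..4]={S}  "caa"
  [0..3]=∅  "ccca"
  [1..4]={S}  "ccaa"
  [0..4]={S}  "cccaa"

Original NTs in T[0,4] deriving "cccaa": ["S"]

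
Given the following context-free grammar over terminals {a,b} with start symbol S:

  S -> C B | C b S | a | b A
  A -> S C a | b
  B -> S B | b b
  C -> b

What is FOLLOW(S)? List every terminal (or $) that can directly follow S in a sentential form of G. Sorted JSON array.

FIRST iteration:
iter 1:
  A via A→b: +{b}
  B via B→b b: +{b}
  C via C→b: +{b}
  S via S→C B: +{b}
  S via S→a: +{a}
  S: {a,b}  A: {b}  B: {b}  C: {b}
iter 2:
  A via A→S C a: +{a}
  B via B→S B: +{a}
  S: {a,b}  A: {a,b}  B: {a,b}  C: {b}
iter 3: (no change)
  S: {a,b}  A: {a,b}  B: {a,b}  C: {b}

FOLLOW iteration:
initialize: $ ∈ FOLLOW(S)
round 1:
  A→S C a: FOLLOW(S) ⊇ FIRST(C) = {b}; new: +{b}
  A→S C a: FOLLOW(C) ⊇ FIRST(a) = {a}; new: +{a}
  B→S B: FOLLOW(S) ⊇ FIRST(B) = {a,b}; new: +{a}
  S→C B: FOLLOW(C) ⊇ FIRST(B) = {a,b}; new: +{b}
  S→C B: FOLLOW(B) ⊇ FOLLOW(S) ⊇ {$,a,b}; new: +{$,a,b}
  S→b A: FOLLOW(A) ⊇ FOLLOW(S) ⊇ {$,a,b}; new: +{$,a,b}
  FOLLOW[S]={$,a,b}  FOLLOW[A]={$,a,b}  FOLLOW[B]={$,a,b}  FOLLOW[C]={a,b}
round 2: (no change)
  FOLLOW[S]={$,a,b}  FOLLOW[A]={$,a,b}  FOLLOW[B]={$,a,b}  FOLLOW[C]={a,b}

FOLLOW(S) = ["$", "a", "b"]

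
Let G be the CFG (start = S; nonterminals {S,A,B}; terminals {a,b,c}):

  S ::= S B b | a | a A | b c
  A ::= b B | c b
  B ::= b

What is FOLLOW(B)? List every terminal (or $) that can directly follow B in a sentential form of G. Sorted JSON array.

FIRST iteration:
iter 1:
  A via A→b B: +{b}
  A via A→c b: +{c}
  B via B→b: +{b}
  S via S→a: +{a}
  S via S→b c: +{b}
  FIRST[S]={a,b}  FIRST[A]={b,c}  FIRST[B]={b}
iter 2: done
  FIRST[S]={a,b}  FIRST[A]={b,c}  FIRST[B]={b}

FOLLOW sets:
seed FOLLOW(S) with $
[1]
  S→S B b: FOLLOW(S) ⊇ FIRST(B) = {b}; new: +{b}
  S→S B b: FOLLOW(B) ⊇ FIRST(b) = {b}; new: +{b}
  S→a A: FOLLOW(A) ⊇ FOLLOW(S) ⊇ {$,b}; new: +{$,b}
  FOLLOW(S)={$,b}  FOLLOW(A)={$,b}  FOLLOW(B)={b}
[2]
  A→b B: FOLLOW(B) ⊇ FOLLOW(A) ⊇ {$,b}; new: +{$}
  FOLLOW(S)={$,b}  FOLLOW(A)={$,b}  FOLLOW(B)={$,b}
[3] — fixpoint
  FOLLOW(S)={$,b}  FOLLOW(A)={$,b}  FOLLOW(B)={$,b}

FOLLOW(B) = ["$", "b"]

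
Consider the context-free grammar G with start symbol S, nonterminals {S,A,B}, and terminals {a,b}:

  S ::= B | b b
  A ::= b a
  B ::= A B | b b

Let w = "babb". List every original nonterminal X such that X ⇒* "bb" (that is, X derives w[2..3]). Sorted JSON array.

CNF form of G:
  S -> A B | T0 T0
  A -> T0 T1
  B -> A B | T0 T0
  T0 -> b
  T1 -> a

Fill CYK table bottom-up — only the sub-triangle for w[2..3]:
  T[2,2] 'b' = {T0}  orig:{}
  T[3,3] 'b' = {T0}  orig:{}
  T[2,3] 'bb' = {B,S}

Original NTs in T[2,3] deriving "bb": ["B", "S"]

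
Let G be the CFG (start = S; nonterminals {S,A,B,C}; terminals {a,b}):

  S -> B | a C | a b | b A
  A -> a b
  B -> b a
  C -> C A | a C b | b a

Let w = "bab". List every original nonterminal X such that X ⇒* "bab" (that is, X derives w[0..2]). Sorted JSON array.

CNF form of G:
  S -> T0 C | T0 T1 | T1 A | T1 T0
  A -> T0 T1
  B -> T1 T0
  C -> C A | T0 X2 | T1 T0
  T0 -> a
  T1 -> b
  X2 -> C T1

CYK table (by increasing span) (cells [i..j] with 0 ≤ i ≤ j ≤ 2 only):
  cell(0,0) b: {T1}  orig:{}
  cell(1,1) a: {T0}  orig:{}
  cell(2,2) b: {T1}  orig:{}
  cell(0,1) ba: {B,C,S}
  cell(1,2) ab: {A,S}
  cell(0,2) bab: {S,X2}  orig:{S}

Original NTs in T[0,2] deriving "bab": ["S"]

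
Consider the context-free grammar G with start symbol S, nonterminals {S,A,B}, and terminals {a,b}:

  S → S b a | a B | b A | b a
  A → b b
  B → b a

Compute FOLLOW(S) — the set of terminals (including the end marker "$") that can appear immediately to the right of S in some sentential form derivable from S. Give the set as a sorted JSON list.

Compute FIRST by fixpoint:
round 1:
  A via A→b b: +{b}
  B via B→b a: +{b}
  S via S→a B: +{a}
  S via S→b A: +{b}
  S: {a,b}  A: {b}  B: {b}
round 2: done
  S: {a,b}  A: {b}  B: {b}

Compute FOLLOW by fixpoint:
FOLLOW(S) := {$}
round 1:
  S→S b a: FOLLOW(S) ⊇ FIRST(b) = {b}; new: +{b}
  S→a B: FOLLOW(B) ⊇ FOLLOW(S) ⊇ {$,b}; new: +{$,b}
  S→b A: FOLLOW(A) ⊇ FOLLOW(S) ⊇ {$,b}; new: +{$,b}
  S: {$,b}  A: {$,b}  B: {$,b}
round 2: — fixpoint
  S: {$,b}  A: {$,b}  B: {$,b}

FOLLOW(S) = ["$", "b"]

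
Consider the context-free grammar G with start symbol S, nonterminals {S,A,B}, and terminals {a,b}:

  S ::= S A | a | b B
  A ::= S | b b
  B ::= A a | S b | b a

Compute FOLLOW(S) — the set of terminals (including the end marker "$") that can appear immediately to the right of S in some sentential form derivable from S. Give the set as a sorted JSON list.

Compute FIRST by fixpoint:
[1]
  A via A→b b: +{b}
  B via B→A a: +{b}
  S via S→a: +{a}
  S via S→b B: +{b}
  FIRST[S]={a,b}  FIRST[A]={b}  FIRST[B]={b}
[2]
  A via A→S: +{a}
  B via B→A a: +{a}
  FIRST[S]={a,b}  FIRST[A]={a,b}  FIRST[B]={a,b}
[3] (stable)
  FIRST[S]={a,b}  FIRST[A]={a,b}  FIRST[B]={a,b}

FOLLOW iteration:
seed FOLLOW(S) with $
[1]
  B→A a: FOLLOW(A) ⊇ FIRST(a) = {a}; new: +{a}
  B→S b: FOLLOW(S) ⊇ FIRST(b) = {b}; new: +{b}
  S→S A: FOLLOW(S) ⊇ FIRST(A) = {a,b}; new: +{a}
  S→S A: FOLLOW(A) ⊇ FOLLOW(S) ⊇ {$,a,b}; new: +{$,b}
  S→b B: FOLLOW(B) ⊇ FOLLOW(S) ⊇ {$,a,b}; new: +{$,a,b}
  FOLLOW[S]={$,a,b}  FOLLOW[A]={$,a,b}  FOLLOW[B]={$,a,b}
[2] done
  FOLLOW[S]={$,a,b}  FOLLOW[A]={$,a,b}  FOLLOW[B]={$,a,b}

FOLLOW(S) = ["$", "a", "b"]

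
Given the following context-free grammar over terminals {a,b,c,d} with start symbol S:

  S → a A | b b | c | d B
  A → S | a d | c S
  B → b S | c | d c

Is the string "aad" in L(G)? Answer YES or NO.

CNF form of G:
  S -> T0 A | T1 B | T2 T2 | c
  A -> T0 A | T0 T1 | T1 B | T2 T2 | T3 S | c
  B -> T1 T3 | T2 S | c
  T0 -> a
  T1 -> d
  T2 -> b
  T3 -> c

CYK table (by increasing span):
  cell(0,0) a: {T0}  orig:{}
  cell(1,1) a: {T0}  orig:{}
  cell(2,2) d: {T1}  orig:{}
  cell(0,1) aa: ∅
  cell(1,2) ad: {A}
  cell(0,2) aad: {A,S}

S ∈ T[0,2] ⇒ YES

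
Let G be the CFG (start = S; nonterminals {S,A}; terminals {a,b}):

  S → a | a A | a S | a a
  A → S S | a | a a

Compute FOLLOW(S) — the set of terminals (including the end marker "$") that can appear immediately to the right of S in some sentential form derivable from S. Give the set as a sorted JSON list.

FIRST sets, iterate to fixpoint:
[1]
  A via A→a: +{a}
  S via S→a: +{a}
  S: {a}  A: {a}
[2] (no change)
  S: {a}  A: {a}

FOLLOW sets:
FOLLOW(S) := {$}
round 1:
  A→S S: FOLLOW(S) ⊇ FIRST(S) = {a}; new: +{a}
  S→a A: FOLLOW(A) ⊇ FOLLOW(S) ⊇ {$,a}; new: +{$,a}
  FOLLOW(S)={$,a}  FOLLOW(A)={$,a}
round 2: done
  FOLLOW(S)={$,a}  FOLLOW(A)={$,a}

FOLLOW(S) = ["$", "a"]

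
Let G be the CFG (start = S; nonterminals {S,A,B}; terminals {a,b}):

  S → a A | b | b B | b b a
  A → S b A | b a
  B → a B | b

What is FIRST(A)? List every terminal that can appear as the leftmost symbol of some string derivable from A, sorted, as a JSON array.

FIRST sets, iterate to fixpoint:
pass 1:
  A via A→b a: +{b}
  B via B→a B: +{a}
  B via B→b: +{b}
  S via S→a A: +{a}
  S via S→b: +{b}
  FIRST(S)={a,b}  FIRST(A)={b}  FIRST(B)={a,b}
pass 2:
  A via A→S b A: +{a}
  FIRST(S)={a,b}  FIRST(A)={a,b}  FIRST(B)={a,b}
pass 3: — fixpoint
  FIRST(S)={a,b}  FIRST(A)={a,b}  FIRST(B)={a,b}

FIRST(A) = ["a", "b"]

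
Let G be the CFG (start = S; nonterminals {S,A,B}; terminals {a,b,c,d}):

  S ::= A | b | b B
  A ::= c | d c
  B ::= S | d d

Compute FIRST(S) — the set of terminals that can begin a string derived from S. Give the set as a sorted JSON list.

Compute FIRST by fixpoint:
[1]
  A via A→c: +{c}
  A via A→d c: +{d}
  B via B→d d: +{d}
  S via S→A: +{c,d}
  S via S→b: +{b}
  FIRST[S]={b,c,d}  FIRST[A]={c,d}  FIRST[B]={d}
[2]
  B via B→S: +{b,c}
  FIRST[S]={b,c,d}  FIRST[A]={c,d}  FIRST[B]={b,c,d}
[3] done
  FIRST[S]={b,c,d}  FIRST[A]={c,d}  FIRST[B]={b,c,d}

FIRST(S) = ["b", "c", "d"]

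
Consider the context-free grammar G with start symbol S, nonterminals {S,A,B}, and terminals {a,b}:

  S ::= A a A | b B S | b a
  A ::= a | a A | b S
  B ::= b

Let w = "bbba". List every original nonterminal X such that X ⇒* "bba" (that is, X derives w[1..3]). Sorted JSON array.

CNF form of G:
  S -> A X2 | T1 T0 | T1 X3
  A -> T0 A | T1 S | a
  B -> b
  T0 -> a
  T1 -> b
  X2 -> T0 A
  X3 -> B S

Fill CYK table bottom-up (cells [i..j] with 1 ≤ i ≤ j ≤ 3 only):
  cell(1,1) b: {B,T1}  orig:{B}
  cell(2,2) b: {B,T1}  orig:{B}
  cell(3,3) a: {A,T0}  orig:{A}
  cell(1,2) bb: ∅
  cell(2,3) ba: {S}
  cell(1,3) bba: {A,X3}  orig:{A}

Original NTs in T[1,3] deriving "bba": ["A"]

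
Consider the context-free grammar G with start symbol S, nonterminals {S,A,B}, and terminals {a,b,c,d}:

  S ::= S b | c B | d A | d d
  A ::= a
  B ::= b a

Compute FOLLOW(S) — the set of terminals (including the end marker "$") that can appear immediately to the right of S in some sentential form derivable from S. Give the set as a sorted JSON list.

FIRST iteration:
round 1:
  A via A→a: +{a}
  B via B→b a: +{b}
  S via S→c B: +{c}
  S via S→d A: +{d}
  S: {c,d}  A: {a}  B: {b}
round 2: (stable)
  S: {c,d}  A: {a}  B: {b}

FOLLOW iteration:
FOLLOW(S) := {$}
pass 1:
  S→S b: FOLLOW(S) ⊇ FIRST(b) = {b}; new: +{b}
  S→c B: FOLLOW(B) ⊇ FOLLOW(S) ⊇ {$,b}; new: +{$,b}
  S→d A: FOLLOW(A) ⊇ FOLLOW(S) ⊇ {$,b}; new: +{$,b}
  S: {$,b}  A: {$,b}  B: {$,b}
pass 2: done
  S: {$,b}  A: {$,b}  B: {$,b}

FOLLOW(S) = ["$", "b"]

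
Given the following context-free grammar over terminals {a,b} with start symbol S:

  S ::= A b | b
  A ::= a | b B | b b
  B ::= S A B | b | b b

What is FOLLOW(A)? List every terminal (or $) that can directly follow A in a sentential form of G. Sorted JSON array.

FIRST iteration:
round 1:
  A via A→a: +{a}
  A via A→b B: +{b}
  B via B→b: +{b}
  S via S→A b: +{a,b}
  S: {a,b}  A: {a,b}  B: {b}
round 2:
  B via B→S A B: +{a}
  S: {a,b}  A: {a,b}  B: {a,b}
round 3: (stable)
  S: {a,b}  A: {a,b}  B: {a,b}

FOLLOW sets:
FOLLOW(S) := {$}
round 1:
  B→S A B: FOLLOW(S) ⊇ FIRST(A) = {a,b}; new: +{a,b}
  B→S A B: FOLLOW(A) ⊇ FIRST(B) = {a,b}; new: +{a,b}
  FOLLOW(S)={$,a,b}  FOLLOW(A)={a,b}  FOLLOW(B)={}
round 2:
  A→b B: FOLLOW(B) ⊇ FOLLOW(A) ⊇ {a,b}; new: +{a,b}
  FOLLOW(S)={$,a,b}  FOLLOW(A)={a,b}  FOLLOW(B)={a,b}
round 3: (stable)
  FOLLOW(S)={$,a,b}  FOLLOW(A)={a,b}  FOLLOW(B)={a,b}

FOLLOW(A) = ["a", "b"]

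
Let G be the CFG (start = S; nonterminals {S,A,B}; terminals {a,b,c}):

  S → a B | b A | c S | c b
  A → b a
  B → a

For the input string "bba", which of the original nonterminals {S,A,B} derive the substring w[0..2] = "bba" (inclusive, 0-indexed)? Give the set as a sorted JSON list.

Convert to CNF:
  S -> T0 A | T1 B | T2 S | T2 T0
  A -> T0 T1
  B -> a
  T0 -> b
  T1 -> a
  T2 -> c

CYK fill — only the sub-triangle for w[0..2]:
  [0..0]={T0}  "b"  orig:{}
  [1..1]={T0}  "b"  orig:{}
  [2..2]={B,T1}  "a"  orig:{B}
  [0..1]=∅  "bb"
  [1..2]={A}  "ba"
  [0..2]={S}  "bba"

Original NTs in T[0,2] deriving "bba": ["S"]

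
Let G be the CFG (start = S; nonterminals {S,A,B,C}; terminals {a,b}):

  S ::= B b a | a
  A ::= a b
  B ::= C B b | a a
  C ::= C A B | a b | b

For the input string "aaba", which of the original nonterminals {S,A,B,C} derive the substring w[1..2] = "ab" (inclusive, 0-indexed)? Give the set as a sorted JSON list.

Convert to CNF:
  S -> B X4 | a
  A -> T0 T1
  B -> C X2 | T0 T0
  C -> C X3 | T0 T1 | b
  T0 -> a
  T1 -> b
  X2 -> B T1
  X3 -> A B
  X4 -> T1 T0

Fill CYK table bottom-up — only the sub-triangle for w[1..2]:
  [1..1]={S,T0}  "a"  orig:{S}
  [2..2]={C,T1}  "b"  orig:{C}
  [1..2]={A,C}  "ab"

Original NTs in T[1,2] deriving "ab": ["A", "C"]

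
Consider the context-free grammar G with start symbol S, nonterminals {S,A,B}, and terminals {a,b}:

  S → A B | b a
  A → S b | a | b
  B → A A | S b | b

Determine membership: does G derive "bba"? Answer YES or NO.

Convert to CNF:
  S -> A B | T0 T1
  A -> S T0 | a | b
  B -> A A | S T0 | b
  T0 -> b
  T1 -> a

Fill CYK table bottom-up:
  cell(0,0) b: {A,B,T0}  orig:{A,B}
  cell(1,1) b: {A,B,T0}  orig:{A,B}
  cell(2,2) a: {A,T1}  orig:{A}
  cell(0,1) bb: {B,S}
  cell(1,2) ba: {B,S}
  cell(0,2) bba: {S}

S ∈ T[0,2] ⇒ YES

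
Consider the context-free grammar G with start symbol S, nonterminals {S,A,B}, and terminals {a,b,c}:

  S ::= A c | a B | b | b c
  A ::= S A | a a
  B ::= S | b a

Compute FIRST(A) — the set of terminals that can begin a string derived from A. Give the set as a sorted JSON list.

FIRST sets, iterate to fixpoint:
pass 1:
  A via A→a a: +{a}
  B via B→b a: +{b}
  S via S→A c: +{a}
  S via S→b: +{b}
  FIRST[S]={a,b}  FIRST[A]={a}  FIRST[B]={b}
pass 2:
  A via A→S A: +{b}
  B via B→S: +{a}
  FIRST[S]={a,b}  FIRST[A]={a,b}  FIRST[B]={a,b}
pass 3: (stable)
  FIRST[S]={a,b}  FIRST[A]={a,b}  FIRST[B]={a,b}

FIRST(A) = ["a", "b"]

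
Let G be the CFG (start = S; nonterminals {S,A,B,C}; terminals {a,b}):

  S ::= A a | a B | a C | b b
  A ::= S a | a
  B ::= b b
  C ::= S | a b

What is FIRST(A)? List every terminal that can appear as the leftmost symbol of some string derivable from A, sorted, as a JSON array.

FIRST iteration:
[1]
  A via A→a: +{a}
  B via B→b b: +{b}
  C via C→a b: +{a}
  S via S→A a: +{a}
  S via S→b b: +{b}
  FIRST[S]={a,b}  FIRST[A]={a}  FIRST[B]={b}  FIRST[C]={a}
[2]
  A via A→S a: +{b}
  C via C→S: +{b}
  FIRST[S]={a,b}  FIRST[A]={a,b}  FIRST[B]={b}  FIRST[C]={a,b}
[3] (stable)
  FIRST[S]={a,b}  FIRST[A]={a,b}  FIRST[B]={b}  FIRST[C]={a,b}

FIRST(A) = ["a", "b"]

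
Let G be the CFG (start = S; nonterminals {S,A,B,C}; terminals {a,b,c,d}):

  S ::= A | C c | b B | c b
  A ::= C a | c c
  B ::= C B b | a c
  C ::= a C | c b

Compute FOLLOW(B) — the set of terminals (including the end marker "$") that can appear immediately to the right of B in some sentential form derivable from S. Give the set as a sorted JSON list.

FIRST iteration:
iter 1:
  A via A→c c: +{c}
  B via B→a c: +{a}
  C via C→a C: +{a}
  C via C→c b: +{c}
  S via S→A: +{c}
  S via S→C c: +{a}
  S via S→b B: +{b}
  FIRST[S]={a,b,c}  FIRST[A]={c}  FIRST[B]={a}  FIRST[C]={a,c}
iter 2:
  A via A→C a: +{a}
  B via B→C B b: +{c}
  FIRST[S]={a,b,c}  FIRST[A]={a,c}  FIRST[B]={a,c}  FIRST[C]={a,c}
iter 3: (stable)
  FIRST[S]={a,b,c}  FIRST[A]={a,c}  FIRST[B]={a,c}  FIRST[C]={a,c}

FOLLOW iteration:
seed FOLLOW(S) with $
iter 1:
  A→C a: FOLLOW(C) ⊇ FIRST(a) = {a}; new: +{a}
  B→C B b: FOLLOW(C) ⊇ FIRST(B) = {a,c}; new: +{c}
  B→C B b: FOLLOW(B) ⊇ FIRST(b) = {b}; new: +{b}
  S→A: FOLLOW(A) ⊇ FOLLOW(S) ⊇ {$}; new: +{$}
  S→b B: FOLLOW(B) ⊇ FOLLOW(S) ⊇ {$}; new: +{$}
  FOLLOW[S]={$}  FOLLOW[A]={$}  FOLLOW[B]={$,b}  FOLLOW[C]={a,c}
iter 2: done
  FOLLOW[S]={$}  FOLLOW[A]={$}  FOLLOW[B]={$,b}  FOLLOW[C]={a,c}

FOLLOW(B) = ["$", "b"]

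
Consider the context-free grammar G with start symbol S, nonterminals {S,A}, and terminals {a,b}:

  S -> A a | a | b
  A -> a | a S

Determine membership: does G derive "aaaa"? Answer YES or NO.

Convert to CNF:
  S -> A T0 | a | b
  A -> T0 S | a
  T0 -> a

Fill CYK table bottom-up:
  T[0,0] 'a' = {A,S,T0}  orig:{A,S}
  T[1,1] 'a' = {A,S,T0}  orig:{A,S}
  T[2,2] 'a' = {A,S,T0}  orig:{A,S}
  T[3,3] 'a' = {A,S,T0}  orig:{A,S}
  T[0,1] 'aa' = {A,S}
  T[1,2] 'aa' = {A,S}
  T[2,3] 'aa' = {A,S}
  T[0,2] 'aaa' = {A,S}
  T[1,3] 'aaa' = {A,S}
  T[0,3] 'aaaa' = {A,S}

S ∈ T[0,3] ⇒ YES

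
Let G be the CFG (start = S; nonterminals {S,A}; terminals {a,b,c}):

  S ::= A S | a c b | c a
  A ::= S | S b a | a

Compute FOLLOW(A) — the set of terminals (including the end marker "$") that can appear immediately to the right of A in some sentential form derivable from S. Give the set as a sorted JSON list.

FIRST sets, iterate to fixpoint:
[1]
  A via A→a: +{a}
  S via S→A S: +{a}
  S via S→c a: +{c}
  S: {a,c}  A: {a}
[2]
  A via A→S: +{c}
  S: {a,c}  A: {a,c}
[3] — fixpoint
  S: {a,c}  A: {a,c}

FOLLOW sets:
seed FOLLOW(S) with $
[1]
  A→S b a: FOLLOW(S) ⊇ FIRST(b) = {b}; new: +{b}
  S→A S: FOLLOW(A) ⊇ FIRST(S) = {a,c}; new: +{a,c}
  S: {$,b}  A: {a,c}
[2]
  A→S: FOLLOW(S) ⊇ FOLLOW(A) ⊇ {a,c}; new: +{a,c}
  S: {$,a,b,c}  A: {a,c}
[3] (no change)
  S: {$,a,b,c}  A: {a,c}

FOLLOW(A) = ["a", "c"]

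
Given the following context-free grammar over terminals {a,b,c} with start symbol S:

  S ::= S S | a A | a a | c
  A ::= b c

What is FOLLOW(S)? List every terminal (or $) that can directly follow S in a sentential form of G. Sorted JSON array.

FIRST iteration:
round 1:
  A via A→b c: +{b}
  S via S→a A: +{a}
  S via S→c: +{c}
  FIRST[S]={a,c}  FIRST[A]={b}
round 2: done
  FIRST[S]={a,c}  FIRST[A]={b}

Compute FOLLOW by fixpoint:
FOLLOW(S) := {$}
pass 1:
  S→S S: FOLLOW(S) ⊇ FIRST(S) = {a,c}; new: +{a,c}
  S→a A: FOLLOW(A) ⊇ FOLLOW(S) ⊇ {$,a,c}; new: +{$,a,c}
  FOLLOW[S]={$,a,c}  FOLLOW[A]={$,a,c}
pass 2: done
  FOLLOW[S]={$,a,c}  FOLLOW[A]={$,a,c}

FOLLOW(S) = ["$", "a", "c"]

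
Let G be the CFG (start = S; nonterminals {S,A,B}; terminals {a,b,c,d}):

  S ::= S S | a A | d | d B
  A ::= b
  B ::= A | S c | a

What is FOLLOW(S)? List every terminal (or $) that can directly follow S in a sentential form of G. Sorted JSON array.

FIRST sets, iterate to fixpoint:
[1]
  A via A→b: +{b}
  B via B→A: +{b}
  B via B→a: +{a}
  S via S→a A: +{a}
  S via S→d: +{d}
  FIRST(S)={a,d}  FIRST(A)={b}  FIRST(B)={a,b}
[2]
  B via B→S c: +{d}
  FIRST(S)={a,d}  FIRST(A)={b}  FIRST(B)={a,b,d}
[3] (no change)
  FIRST(S)={a,d}  FIRST(A)={b}  FIRST(B)={a,b,d}

FOLLOW iteration:
initialize: $ ∈ FOLLOW(S)
[1]
  B→S c: FOLLOW(S) ⊇ FIRST(c) = {c}; new: +{c}
  S→S S: FOLLOW(S) ⊇ FIRST(S) = {a,d}; new: +{a,d}
  S→a A: FOLLOW(A) ⊇ FOLLOW(S) ⊇ {$,a,c,d}; new: +{$,a,c,d}
  S→d B: FOLLOW(B) ⊇ FOLLOW(S) ⊇ {$,a,c,d}; new: +{$,a,c,d}
  S: {$,a,c,d}  A: {$,a,c,d}  B: {$,a,c,d}
[2] — fixpoint
  S: {$,a,c,d}  A: {$,a,c,d}  B: {$,a,c,d}

FOLLOW(S) = ["$", "a", "c", "d"]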